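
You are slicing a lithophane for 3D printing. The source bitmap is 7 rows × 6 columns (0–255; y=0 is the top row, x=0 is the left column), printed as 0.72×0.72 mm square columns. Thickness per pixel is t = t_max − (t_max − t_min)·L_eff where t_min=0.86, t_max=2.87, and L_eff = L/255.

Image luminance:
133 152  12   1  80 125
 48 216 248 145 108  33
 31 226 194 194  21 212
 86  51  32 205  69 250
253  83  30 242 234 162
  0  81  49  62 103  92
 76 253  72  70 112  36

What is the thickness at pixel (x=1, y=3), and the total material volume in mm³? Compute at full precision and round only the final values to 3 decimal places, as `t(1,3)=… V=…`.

t(1,3)=2.468 V=42.539

span = t_max - t_min = 2.87 - 0.86 = 2.010
L(1,3) = 51, L_eff = 51/255 = 0.200000
t(1,3) = 2.87 - 2.010·0.200000 = 2.468
Σt over all 7·6 pixels = 174374/2125 ≈ 82.0583529
V = pitch²·Σt = 0.72²·174374/2125 = 42.539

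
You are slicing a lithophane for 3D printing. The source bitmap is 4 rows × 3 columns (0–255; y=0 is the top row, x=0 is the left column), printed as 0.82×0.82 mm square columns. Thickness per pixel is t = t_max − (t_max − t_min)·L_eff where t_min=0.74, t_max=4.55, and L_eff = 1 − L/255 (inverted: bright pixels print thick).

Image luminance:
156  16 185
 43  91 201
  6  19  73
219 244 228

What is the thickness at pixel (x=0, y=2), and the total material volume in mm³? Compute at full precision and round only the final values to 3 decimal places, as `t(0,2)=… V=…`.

t(0,2)=0.830 V=20.850

span = t_max - t_min = 4.55 - 0.74 = 3.810
L(0,2) = 6, L_eff = 1 - 6/255 = 0.976471 (inverted)
t(0,2) = 4.55 - 3.810·0.976471 = 0.830
Σt over all 4·3 pixels = 263567/8500 ≈ 31.0078824
V = pitch²·Σt = 0.82²·263567/8500 = 20.850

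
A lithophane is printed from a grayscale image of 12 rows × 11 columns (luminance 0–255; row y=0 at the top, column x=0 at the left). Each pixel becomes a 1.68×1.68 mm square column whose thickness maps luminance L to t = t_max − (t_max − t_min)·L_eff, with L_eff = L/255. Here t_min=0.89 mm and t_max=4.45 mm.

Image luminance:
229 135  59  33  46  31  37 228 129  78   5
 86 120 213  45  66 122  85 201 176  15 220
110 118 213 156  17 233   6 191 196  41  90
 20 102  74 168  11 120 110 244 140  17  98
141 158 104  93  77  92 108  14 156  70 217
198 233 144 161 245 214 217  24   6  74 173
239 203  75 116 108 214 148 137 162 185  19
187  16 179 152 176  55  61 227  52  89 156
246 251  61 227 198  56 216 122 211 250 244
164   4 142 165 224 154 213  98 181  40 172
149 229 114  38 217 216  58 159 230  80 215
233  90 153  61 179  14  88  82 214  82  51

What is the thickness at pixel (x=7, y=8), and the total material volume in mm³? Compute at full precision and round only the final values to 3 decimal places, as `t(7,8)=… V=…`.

t(7,8)=2.747 V=976.207

span = t_max - t_min = 4.45 - 0.89 = 3.560
L(7,8) = 122, L_eff = 122/255 = 0.478431
t(7,8) = 4.45 - 3.560·0.478431 = 2.747
Σt over all 12·11 pixels = 88199/255 ≈ 345.8784314
V = pitch²·Σt = 1.68²·88199/255 = 976.207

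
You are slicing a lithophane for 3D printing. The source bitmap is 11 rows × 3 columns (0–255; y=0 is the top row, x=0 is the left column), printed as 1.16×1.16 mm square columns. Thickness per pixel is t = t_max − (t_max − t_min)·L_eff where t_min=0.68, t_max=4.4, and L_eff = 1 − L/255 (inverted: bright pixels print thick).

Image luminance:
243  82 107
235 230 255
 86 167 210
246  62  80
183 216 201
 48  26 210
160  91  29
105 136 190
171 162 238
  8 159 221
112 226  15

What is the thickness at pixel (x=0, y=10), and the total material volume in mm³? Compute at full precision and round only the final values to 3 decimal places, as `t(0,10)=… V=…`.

span = t_max - t_min = 4.4 - 0.68 = 3.720
L(0,10) = 112, L_eff = 1 - 112/255 = 0.560784 (inverted)
t(0,10) = 4.4 - 3.720·0.560784 = 2.314
Σt over all 11·3 pixels = 39979/425 ≈ 94.0682353
V = pitch²·Σt = 1.16²·39979/425 = 126.578

t(0,10)=2.314 V=126.578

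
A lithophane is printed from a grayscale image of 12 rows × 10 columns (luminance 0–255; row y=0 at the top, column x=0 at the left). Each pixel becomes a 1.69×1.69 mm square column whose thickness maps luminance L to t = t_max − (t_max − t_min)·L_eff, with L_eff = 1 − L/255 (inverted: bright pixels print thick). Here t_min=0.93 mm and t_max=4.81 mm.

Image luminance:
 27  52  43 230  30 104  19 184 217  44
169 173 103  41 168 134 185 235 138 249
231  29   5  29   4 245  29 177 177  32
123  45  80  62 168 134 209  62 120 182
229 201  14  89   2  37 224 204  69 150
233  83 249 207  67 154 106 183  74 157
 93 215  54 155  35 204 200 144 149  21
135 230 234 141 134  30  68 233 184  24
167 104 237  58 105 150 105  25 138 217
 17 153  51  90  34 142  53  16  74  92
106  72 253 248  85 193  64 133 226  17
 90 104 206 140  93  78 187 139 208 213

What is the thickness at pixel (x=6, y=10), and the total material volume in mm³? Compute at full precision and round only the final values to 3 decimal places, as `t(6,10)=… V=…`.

t(6,10)=1.904 V=969.995

span = t_max - t_min = 4.81 - 0.93 = 3.880
L(6,10) = 64, L_eff = 1 - 64/255 = 0.749020 (inverted)
t(6,10) = 4.81 - 3.880·0.749020 = 1.904
Σt over all 12·10 pixels = 2165092/6375 ≈ 339.6222745
V = pitch²·Σt = 1.69²·2165092/6375 = 969.995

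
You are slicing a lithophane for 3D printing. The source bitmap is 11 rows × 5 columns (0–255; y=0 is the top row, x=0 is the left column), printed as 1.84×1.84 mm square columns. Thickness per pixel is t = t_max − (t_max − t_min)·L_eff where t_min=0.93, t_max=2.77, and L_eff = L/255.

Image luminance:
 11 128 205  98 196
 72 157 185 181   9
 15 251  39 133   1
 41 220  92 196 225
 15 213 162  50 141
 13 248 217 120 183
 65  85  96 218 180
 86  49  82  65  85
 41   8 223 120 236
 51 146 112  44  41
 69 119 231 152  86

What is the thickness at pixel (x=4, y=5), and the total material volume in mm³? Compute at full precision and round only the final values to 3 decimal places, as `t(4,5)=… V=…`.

t(4,5)=1.450 V=356.834

span = t_max - t_min = 2.77 - 0.93 = 1.840
L(4,5) = 183, L_eff = 183/255 = 0.717647
t(4,5) = 2.77 - 1.840·0.717647 = 1.450
Σt over all 11·5 pixels = 895879/8500 ≈ 105.3975294
V = pitch²·Σt = 1.84²·895879/8500 = 356.834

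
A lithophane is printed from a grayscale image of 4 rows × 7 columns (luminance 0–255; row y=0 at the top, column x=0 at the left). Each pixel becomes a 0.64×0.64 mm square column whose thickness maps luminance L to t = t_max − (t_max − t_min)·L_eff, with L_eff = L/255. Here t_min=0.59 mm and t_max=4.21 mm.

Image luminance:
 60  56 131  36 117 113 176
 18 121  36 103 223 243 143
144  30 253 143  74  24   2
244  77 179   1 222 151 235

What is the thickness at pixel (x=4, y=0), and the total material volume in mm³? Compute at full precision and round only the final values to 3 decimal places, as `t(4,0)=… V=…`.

t(4,0)=2.549 V=28.775

span = t_max - t_min = 4.21 - 0.59 = 3.620
L(4,0) = 117, L_eff = 117/255 = 0.458824
t(4,0) = 4.21 - 3.620·0.458824 = 2.549
Σt over all 4·7 pixels = 179143/2550 ≈ 70.2521569
V = pitch²·Σt = 0.64²·179143/2550 = 28.775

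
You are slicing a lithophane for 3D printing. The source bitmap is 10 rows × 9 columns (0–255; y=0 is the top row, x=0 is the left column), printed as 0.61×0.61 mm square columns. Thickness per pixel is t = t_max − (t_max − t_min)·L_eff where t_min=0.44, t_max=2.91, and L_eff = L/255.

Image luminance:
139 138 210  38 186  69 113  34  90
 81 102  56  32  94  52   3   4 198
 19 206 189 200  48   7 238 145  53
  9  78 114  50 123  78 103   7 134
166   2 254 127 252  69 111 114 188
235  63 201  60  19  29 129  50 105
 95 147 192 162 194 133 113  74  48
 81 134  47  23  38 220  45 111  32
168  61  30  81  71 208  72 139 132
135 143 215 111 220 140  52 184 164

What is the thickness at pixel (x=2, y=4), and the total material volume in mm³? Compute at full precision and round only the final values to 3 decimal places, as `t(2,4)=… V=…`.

t(2,4)=0.450 V=62.027

span = t_max - t_min = 2.91 - 0.44 = 2.470
L(2,4) = 254, L_eff = 254/255 = 0.996078
t(2,4) = 2.91 - 2.470·0.996078 = 0.450
Σt over all 10·9 pixels = 4250687/25500 ≈ 166.6936078
V = pitch²·Σt = 0.61²·4250687/25500 = 62.027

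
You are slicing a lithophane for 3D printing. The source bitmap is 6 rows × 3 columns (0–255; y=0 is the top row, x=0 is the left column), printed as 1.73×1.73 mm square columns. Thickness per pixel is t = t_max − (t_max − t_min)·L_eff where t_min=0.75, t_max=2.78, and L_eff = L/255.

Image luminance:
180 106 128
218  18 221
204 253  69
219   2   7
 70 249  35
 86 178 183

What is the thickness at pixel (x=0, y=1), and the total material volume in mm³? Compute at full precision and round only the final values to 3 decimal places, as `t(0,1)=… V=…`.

t(0,1)=1.045 V=91.963

span = t_max - t_min = 2.78 - 0.75 = 2.030
L(0,1) = 218, L_eff = 218/255 = 0.854902
t(0,1) = 2.78 - 2.030·0.854902 = 1.045
Σt over all 6·3 pixels = 391771/12750 ≈ 30.7271373
V = pitch²·Σt = 1.73²·391771/12750 = 91.963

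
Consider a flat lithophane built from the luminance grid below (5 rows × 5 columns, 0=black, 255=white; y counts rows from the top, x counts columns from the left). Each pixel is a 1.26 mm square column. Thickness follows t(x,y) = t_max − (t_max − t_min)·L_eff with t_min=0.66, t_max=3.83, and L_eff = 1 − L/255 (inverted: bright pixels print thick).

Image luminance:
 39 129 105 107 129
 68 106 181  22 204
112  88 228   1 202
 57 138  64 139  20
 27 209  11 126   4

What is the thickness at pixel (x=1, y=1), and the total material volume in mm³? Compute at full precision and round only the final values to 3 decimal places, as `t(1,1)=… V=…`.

span = t_max - t_min = 3.83 - 0.66 = 3.170
L(1,1) = 106, L_eff = 1 - 106/255 = 0.584314 (inverted)
t(1,1) = 3.83 - 3.170·0.584314 = 1.978
Σt over all 5·5 pixels = 35833/750 ≈ 47.7773333
V = pitch²·Σt = 1.26²·35833/750 = 75.851

t(1,1)=1.978 V=75.851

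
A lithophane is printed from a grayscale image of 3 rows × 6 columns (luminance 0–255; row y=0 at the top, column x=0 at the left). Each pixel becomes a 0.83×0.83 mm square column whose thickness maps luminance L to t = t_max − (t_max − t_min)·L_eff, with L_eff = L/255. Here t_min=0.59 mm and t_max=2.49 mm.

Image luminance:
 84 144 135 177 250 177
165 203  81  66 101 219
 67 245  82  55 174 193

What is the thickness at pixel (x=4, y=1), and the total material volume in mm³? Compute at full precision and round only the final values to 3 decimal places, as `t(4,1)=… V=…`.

t(4,1)=1.737 V=17.438

span = t_max - t_min = 2.49 - 0.59 = 1.900
L(4,1) = 101, L_eff = 101/255 = 0.396078
t(4,1) = 2.49 - 1.900·0.396078 = 1.737
Σt over all 3·6 pixels = 3797/150 ≈ 25.3133333
V = pitch²·Σt = 0.83²·3797/150 = 17.438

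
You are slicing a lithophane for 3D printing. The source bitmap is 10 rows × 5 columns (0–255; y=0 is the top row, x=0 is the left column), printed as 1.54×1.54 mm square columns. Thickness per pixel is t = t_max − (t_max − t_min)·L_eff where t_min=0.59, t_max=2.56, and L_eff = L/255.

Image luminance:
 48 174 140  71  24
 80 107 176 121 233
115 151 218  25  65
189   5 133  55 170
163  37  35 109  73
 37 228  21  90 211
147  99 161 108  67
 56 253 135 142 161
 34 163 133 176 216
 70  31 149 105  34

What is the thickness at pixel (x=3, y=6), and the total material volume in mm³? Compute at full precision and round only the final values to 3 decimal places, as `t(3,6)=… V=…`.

t(3,6)=1.726 V=198.325

span = t_max - t_min = 2.56 - 0.59 = 1.970
L(3,6) = 108, L_eff = 108/255 = 0.423529
t(3,6) = 2.56 - 1.970·0.423529 = 1.726
Σt over all 10·5 pixels = 533108/6375 ≈ 83.6247843
V = pitch²·Σt = 1.54²·533108/6375 = 198.325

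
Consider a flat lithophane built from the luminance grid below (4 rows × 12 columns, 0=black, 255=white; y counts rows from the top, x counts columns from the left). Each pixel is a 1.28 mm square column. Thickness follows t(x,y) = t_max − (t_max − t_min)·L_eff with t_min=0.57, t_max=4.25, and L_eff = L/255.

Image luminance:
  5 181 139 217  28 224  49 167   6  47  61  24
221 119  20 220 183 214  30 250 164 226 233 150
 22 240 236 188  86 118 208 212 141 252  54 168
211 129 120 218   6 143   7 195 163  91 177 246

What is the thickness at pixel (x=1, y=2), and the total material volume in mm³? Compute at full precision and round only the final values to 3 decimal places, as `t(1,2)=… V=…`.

t(1,2)=0.786 V=173.239

span = t_max - t_min = 4.25 - 0.57 = 3.680
L(1,2) = 240, L_eff = 240/255 = 0.941176
t(1,2) = 4.25 - 3.680·0.941176 = 0.786
Σt over all 4·12 pixels = 674072/6375 ≈ 105.7367843
V = pitch²·Σt = 1.28²·674072/6375 = 173.239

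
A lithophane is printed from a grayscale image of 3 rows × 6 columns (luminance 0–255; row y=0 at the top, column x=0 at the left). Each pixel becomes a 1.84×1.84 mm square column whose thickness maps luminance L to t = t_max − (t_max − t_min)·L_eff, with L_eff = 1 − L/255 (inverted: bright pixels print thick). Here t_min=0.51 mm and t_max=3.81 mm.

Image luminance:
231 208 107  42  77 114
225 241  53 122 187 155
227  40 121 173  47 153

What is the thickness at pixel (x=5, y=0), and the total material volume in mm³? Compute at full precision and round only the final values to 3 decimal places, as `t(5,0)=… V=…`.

span = t_max - t_min = 3.81 - 0.51 = 3.300
L(5,0) = 114, L_eff = 1 - 114/255 = 0.552941 (inverted)
t(5,0) = 3.81 - 3.300·0.552941 = 1.985
Σt over all 3·6 pixels = 17778/425 ≈ 41.8305882
V = pitch²·Σt = 1.84²·17778/425 = 141.622

t(5,0)=1.985 V=141.622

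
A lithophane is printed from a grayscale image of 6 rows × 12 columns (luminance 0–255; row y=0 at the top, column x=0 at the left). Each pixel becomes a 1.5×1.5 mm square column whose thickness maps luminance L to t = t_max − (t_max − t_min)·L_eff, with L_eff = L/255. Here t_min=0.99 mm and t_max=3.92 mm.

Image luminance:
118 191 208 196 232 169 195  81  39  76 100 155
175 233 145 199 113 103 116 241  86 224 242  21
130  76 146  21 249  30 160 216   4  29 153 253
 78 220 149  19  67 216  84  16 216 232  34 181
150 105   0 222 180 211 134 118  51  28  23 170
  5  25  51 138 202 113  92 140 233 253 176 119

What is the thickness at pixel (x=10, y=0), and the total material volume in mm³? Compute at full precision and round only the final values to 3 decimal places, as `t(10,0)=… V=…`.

span = t_max - t_min = 3.92 - 0.99 = 2.930
L(10,0) = 100, L_eff = 100/255 = 0.392157
t(10,0) = 3.92 - 2.930·0.392157 = 2.771
Σt over all 6·12 pixels = 365946/2125 ≈ 172.2098824
V = pitch²·Σt = 1.5²·365946/2125 = 387.472

t(10,0)=2.771 V=387.472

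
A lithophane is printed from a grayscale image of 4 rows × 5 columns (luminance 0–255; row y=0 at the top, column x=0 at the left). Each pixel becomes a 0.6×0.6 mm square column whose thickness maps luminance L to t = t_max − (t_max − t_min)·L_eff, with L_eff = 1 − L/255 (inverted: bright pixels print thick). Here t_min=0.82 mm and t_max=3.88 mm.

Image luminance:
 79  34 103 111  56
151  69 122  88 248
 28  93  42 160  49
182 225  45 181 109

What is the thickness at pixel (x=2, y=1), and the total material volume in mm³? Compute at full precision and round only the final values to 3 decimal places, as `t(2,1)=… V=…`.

t(2,1)=2.284 V=15.300

span = t_max - t_min = 3.88 - 0.82 = 3.060
L(2,1) = 122, L_eff = 1 - 122/255 = 0.521569 (inverted)
t(2,1) = 3.88 - 3.060·0.521569 = 2.284
Σt over all 4·5 pixels = 42.5
V = pitch²·Σt = 0.6²·42.5 = 15.300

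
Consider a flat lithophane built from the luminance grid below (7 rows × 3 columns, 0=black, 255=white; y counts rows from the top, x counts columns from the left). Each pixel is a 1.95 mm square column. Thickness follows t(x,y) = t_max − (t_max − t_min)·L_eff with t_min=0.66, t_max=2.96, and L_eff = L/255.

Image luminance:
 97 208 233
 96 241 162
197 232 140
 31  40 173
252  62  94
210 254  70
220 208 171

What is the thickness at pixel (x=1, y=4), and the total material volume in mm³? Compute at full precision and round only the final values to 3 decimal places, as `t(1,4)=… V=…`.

span = t_max - t_min = 2.96 - 0.66 = 2.300
L(1,4) = 62, L_eff = 62/255 = 0.243137
t(1,4) = 2.96 - 2.300·0.243137 = 2.401
Σt over all 7·3 pixels = 16103/510 ≈ 31.5745098
V = pitch²·Σt = 1.95²·16103/510 = 120.062

t(1,4)=2.401 V=120.062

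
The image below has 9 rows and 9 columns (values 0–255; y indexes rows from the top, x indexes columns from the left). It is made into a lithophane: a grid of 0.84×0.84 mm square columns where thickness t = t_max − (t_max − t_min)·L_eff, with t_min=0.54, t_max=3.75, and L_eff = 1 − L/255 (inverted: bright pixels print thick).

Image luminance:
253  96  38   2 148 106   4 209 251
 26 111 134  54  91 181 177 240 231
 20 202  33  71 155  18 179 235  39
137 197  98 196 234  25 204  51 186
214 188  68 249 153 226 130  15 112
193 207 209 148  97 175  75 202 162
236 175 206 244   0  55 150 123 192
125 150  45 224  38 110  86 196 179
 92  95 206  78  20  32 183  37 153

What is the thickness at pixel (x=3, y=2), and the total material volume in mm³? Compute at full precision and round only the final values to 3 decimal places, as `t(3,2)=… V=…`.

span = t_max - t_min = 3.75 - 0.54 = 3.210
L(3,2) = 71, L_eff = 1 - 71/255 = 0.721569 (inverted)
t(3,2) = 3.75 - 3.210·0.721569 = 1.434
Σt over all 9·9 pixels = 307297/1700 ≈ 180.7629412
V = pitch²·Σt = 0.84²·307297/1700 = 127.546

t(3,2)=1.434 V=127.546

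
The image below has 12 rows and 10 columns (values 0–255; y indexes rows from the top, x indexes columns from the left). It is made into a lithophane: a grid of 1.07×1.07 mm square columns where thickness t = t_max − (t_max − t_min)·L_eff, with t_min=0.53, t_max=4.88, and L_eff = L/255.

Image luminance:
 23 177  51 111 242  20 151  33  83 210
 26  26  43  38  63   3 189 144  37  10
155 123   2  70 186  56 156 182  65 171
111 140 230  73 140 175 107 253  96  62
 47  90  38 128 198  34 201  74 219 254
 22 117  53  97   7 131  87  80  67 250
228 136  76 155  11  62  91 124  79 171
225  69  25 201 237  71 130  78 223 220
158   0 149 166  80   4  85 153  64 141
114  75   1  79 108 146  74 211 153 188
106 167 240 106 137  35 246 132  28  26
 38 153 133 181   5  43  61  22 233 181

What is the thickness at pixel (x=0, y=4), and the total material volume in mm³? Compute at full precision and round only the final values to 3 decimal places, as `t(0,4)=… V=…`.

span = t_max - t_min = 4.88 - 0.53 = 4.350
L(0,4) = 47, L_eff = 47/255 = 0.184314
t(0,4) = 4.88 - 4.350·0.184314 = 4.078
Σt over all 12·10 pixels = 605151/1700 ≈ 355.9711765
V = pitch²·Σt = 1.07²·605151/1700 = 407.551

t(0,4)=4.078 V=407.551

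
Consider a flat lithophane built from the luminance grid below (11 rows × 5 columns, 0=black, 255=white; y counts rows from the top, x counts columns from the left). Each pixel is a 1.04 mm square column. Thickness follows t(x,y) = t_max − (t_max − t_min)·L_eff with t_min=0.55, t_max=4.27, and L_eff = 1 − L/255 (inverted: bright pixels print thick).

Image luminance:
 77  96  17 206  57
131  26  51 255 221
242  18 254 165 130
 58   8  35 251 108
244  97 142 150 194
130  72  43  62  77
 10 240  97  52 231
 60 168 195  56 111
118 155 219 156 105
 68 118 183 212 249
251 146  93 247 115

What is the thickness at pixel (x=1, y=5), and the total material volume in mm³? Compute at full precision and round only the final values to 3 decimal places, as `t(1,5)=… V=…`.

span = t_max - t_min = 4.27 - 0.55 = 3.720
L(1,5) = 72, L_eff = 1 - 72/255 = 0.717647 (inverted)
t(1,5) = 4.27 - 3.720·0.717647 = 1.600
Σt over all 11·5 pixels = 1158853/8500 ≈ 136.3356471
V = pitch²·Σt = 1.04²·1158853/8500 = 147.461

t(1,5)=1.600 V=147.461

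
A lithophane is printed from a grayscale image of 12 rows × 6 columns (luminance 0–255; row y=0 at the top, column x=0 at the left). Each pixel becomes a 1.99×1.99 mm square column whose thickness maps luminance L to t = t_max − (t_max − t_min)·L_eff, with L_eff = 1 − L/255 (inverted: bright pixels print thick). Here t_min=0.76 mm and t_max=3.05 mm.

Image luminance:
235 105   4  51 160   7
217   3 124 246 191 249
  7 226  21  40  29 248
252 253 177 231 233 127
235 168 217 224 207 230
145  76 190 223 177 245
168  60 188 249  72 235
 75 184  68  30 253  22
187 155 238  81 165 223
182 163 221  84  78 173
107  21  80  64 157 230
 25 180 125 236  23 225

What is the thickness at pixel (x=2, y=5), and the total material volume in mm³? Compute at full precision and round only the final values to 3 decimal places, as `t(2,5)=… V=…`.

span = t_max - t_min = 3.05 - 0.76 = 2.290
L(2,5) = 190, L_eff = 1 - 190/255 = 0.254902 (inverted)
t(2,5) = 3.05 - 2.290·0.254902 = 2.466
Σt over all 12·6 pixels = 64476/425 ≈ 151.7082353
V = pitch²·Σt = 1.99²·64476/425 = 600.780

t(2,5)=2.466 V=600.780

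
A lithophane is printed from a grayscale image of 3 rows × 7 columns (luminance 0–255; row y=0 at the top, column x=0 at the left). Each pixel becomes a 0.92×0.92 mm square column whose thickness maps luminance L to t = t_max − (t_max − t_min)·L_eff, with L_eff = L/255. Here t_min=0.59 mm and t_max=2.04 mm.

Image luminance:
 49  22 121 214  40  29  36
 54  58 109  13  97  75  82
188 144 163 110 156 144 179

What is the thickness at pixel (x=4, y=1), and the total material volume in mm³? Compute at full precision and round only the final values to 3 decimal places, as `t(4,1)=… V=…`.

t(4,1)=1.488 V=26.235

span = t_max - t_min = 2.04 - 0.59 = 1.450
L(4,1) = 97, L_eff = 97/255 = 0.380392
t(4,1) = 2.04 - 1.450·0.380392 = 1.488
Σt over all 3·7 pixels = 158077/5100 ≈ 30.9954902
V = pitch²·Σt = 0.92²·158077/5100 = 26.235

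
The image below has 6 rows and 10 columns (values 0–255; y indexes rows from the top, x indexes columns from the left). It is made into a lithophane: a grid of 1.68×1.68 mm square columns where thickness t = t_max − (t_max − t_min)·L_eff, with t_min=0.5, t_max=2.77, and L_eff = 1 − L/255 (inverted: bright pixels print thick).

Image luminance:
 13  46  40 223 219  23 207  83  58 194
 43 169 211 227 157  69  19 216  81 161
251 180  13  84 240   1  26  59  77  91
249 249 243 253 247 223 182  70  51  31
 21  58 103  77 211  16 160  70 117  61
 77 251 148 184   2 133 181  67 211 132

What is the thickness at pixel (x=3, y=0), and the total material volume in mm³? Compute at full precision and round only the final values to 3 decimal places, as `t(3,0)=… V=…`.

t(3,0)=2.485 V=274.591

span = t_max - t_min = 2.77 - 0.5 = 2.270
L(3,0) = 223, L_eff = 1 - 223/255 = 0.125490 (inverted)
t(3,0) = 2.77 - 2.270·0.125490 = 2.485
Σt over all 6·10 pixels = 2480893/25500 ≈ 97.2899216
V = pitch²·Σt = 1.68²·2480893/25500 = 274.591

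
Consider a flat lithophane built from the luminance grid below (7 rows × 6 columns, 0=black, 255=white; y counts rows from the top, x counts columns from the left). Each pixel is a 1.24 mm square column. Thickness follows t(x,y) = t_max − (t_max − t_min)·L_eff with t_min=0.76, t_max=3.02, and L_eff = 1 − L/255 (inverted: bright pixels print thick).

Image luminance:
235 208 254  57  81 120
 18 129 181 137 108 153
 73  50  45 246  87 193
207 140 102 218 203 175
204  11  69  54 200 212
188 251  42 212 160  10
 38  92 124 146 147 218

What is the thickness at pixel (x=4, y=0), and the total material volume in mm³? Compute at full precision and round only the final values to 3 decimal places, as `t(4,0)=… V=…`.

t(4,0)=1.478 V=128.092

span = t_max - t_min = 3.02 - 0.76 = 2.260
L(4,0) = 81, L_eff = 1 - 81/255 = 0.682353 (inverted)
t(4,0) = 3.02 - 2.260·0.682353 = 1.478
Σt over all 7·6 pixels = 531077/6375 ≈ 83.3061961
V = pitch²·Σt = 1.24²·531077/6375 = 128.092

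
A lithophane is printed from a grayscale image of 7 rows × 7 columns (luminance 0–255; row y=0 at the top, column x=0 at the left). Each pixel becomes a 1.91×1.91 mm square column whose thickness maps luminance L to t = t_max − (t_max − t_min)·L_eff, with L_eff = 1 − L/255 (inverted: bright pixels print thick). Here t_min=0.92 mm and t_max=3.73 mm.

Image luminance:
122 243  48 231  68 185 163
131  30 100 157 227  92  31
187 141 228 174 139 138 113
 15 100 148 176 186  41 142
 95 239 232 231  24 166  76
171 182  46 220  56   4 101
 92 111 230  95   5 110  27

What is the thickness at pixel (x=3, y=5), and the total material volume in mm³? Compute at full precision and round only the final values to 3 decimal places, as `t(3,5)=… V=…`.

span = t_max - t_min = 3.73 - 0.92 = 2.810
L(3,5) = 220, L_eff = 1 - 220/255 = 0.137255 (inverted)
t(3,5) = 3.73 - 2.810·0.137255 = 3.344
Σt over all 7·7 pixels = 2911129/25500 ≈ 114.1619216
V = pitch²·Σt = 1.91²·2911129/25500 = 416.474

t(3,5)=3.344 V=416.474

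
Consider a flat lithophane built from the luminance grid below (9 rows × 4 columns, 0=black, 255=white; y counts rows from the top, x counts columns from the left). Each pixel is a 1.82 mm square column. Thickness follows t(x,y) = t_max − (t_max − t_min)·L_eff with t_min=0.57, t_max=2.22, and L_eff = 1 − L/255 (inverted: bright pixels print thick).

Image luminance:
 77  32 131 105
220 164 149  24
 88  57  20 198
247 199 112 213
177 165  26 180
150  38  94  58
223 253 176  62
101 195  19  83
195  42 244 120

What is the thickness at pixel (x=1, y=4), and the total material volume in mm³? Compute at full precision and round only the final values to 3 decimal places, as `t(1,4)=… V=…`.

t(1,4)=1.638 V=167.356

span = t_max - t_min = 2.22 - 0.57 = 1.650
L(1,4) = 165, L_eff = 1 - 165/255 = 0.352941 (inverted)
t(1,4) = 2.22 - 1.650·0.352941 = 1.638
Σt over all 9·4 pixels = 85891/1700 ≈ 50.5241176
V = pitch²·Σt = 1.82²·85891/1700 = 167.356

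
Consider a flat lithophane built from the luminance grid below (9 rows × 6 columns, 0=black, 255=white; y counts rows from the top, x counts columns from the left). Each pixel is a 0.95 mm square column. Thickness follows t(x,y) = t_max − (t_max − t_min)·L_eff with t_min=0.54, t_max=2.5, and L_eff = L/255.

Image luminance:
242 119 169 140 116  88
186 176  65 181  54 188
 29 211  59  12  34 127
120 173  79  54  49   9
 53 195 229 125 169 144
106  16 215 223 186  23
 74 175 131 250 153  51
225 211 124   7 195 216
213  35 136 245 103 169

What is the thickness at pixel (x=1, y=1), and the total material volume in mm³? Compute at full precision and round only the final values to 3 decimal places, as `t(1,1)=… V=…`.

t(1,1)=1.147 V=72.745

span = t_max - t_min = 2.5 - 0.54 = 1.960
L(1,1) = 176, L_eff = 176/255 = 0.690196
t(1,1) = 2.5 - 1.960·0.690196 = 1.147
Σt over all 9·6 pixels = 171284/2125 ≈ 80.6042353
V = pitch²·Σt = 0.95²·171284/2125 = 72.745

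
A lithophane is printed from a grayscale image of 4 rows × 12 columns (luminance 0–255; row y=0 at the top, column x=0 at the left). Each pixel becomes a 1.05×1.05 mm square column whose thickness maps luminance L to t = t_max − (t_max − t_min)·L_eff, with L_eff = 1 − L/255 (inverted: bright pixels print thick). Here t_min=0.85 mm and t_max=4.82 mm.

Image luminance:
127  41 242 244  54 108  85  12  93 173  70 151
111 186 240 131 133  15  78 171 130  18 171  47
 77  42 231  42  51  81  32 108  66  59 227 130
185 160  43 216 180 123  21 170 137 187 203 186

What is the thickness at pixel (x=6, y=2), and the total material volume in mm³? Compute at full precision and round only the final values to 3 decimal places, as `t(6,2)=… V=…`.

span = t_max - t_min = 4.82 - 0.85 = 3.970
L(6,2) = 32, L_eff = 1 - 32/255 = 0.874510 (inverted)
t(6,2) = 4.82 - 3.970·0.874510 = 1.348
Σt over all 4·12 pixels = 834559/6375 ≈ 130.9112157
V = pitch²·Σt = 1.05²·834559/6375 = 144.330

t(6,2)=1.348 V=144.330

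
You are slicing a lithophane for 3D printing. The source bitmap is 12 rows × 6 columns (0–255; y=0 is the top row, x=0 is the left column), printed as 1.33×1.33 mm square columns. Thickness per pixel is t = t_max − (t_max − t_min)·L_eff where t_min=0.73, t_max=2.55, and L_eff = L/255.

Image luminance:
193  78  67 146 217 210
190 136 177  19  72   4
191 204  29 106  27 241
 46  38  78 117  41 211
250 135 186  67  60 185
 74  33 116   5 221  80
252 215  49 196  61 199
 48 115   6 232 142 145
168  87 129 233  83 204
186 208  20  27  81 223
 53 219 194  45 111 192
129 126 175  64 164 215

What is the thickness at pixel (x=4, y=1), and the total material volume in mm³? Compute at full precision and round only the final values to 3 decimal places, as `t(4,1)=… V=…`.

t(4,1)=2.036 V=208.038

span = t_max - t_min = 2.55 - 0.73 = 1.820
L(4,1) = 72, L_eff = 72/255 = 0.282353
t(4,1) = 2.55 - 1.820·0.282353 = 2.036
Σt over all 12·6 pixels = 249919/2125 ≈ 117.6089412
V = pitch²·Σt = 1.33²·249919/2125 = 208.038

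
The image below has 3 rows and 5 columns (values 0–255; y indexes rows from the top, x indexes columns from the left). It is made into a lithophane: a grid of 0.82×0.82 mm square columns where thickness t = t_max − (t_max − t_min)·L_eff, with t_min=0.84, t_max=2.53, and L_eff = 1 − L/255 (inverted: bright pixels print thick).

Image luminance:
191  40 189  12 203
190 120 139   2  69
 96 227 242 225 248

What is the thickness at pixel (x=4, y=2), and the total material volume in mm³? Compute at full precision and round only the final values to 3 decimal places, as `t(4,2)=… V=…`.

span = t_max - t_min = 2.53 - 0.84 = 1.690
L(4,2) = 248, L_eff = 1 - 248/255 = 0.027451 (inverted)
t(4,2) = 2.53 - 1.690·0.027451 = 2.484
Σt over all 3·5 pixels = 27.134
V = pitch²·Σt = 0.82²·27.134 = 18.245

t(4,2)=2.484 V=18.245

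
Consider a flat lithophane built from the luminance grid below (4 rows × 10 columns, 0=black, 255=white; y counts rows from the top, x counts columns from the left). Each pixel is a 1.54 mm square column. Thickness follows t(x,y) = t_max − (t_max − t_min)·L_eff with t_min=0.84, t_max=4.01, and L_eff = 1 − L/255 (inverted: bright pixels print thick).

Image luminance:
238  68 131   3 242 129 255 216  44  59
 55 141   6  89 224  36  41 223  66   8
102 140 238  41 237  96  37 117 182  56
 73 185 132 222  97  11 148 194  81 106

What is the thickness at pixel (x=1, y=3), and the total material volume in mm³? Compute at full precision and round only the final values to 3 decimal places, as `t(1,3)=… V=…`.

t(1,3)=3.140 V=220.287

span = t_max - t_min = 4.01 - 0.84 = 3.170
L(1,3) = 185, L_eff = 1 - 185/255 = 0.274510 (inverted)
t(1,3) = 4.01 - 3.170·0.274510 = 3.140
Σt over all 4·10 pixels = 2368573/25500 ≈ 92.8852157
V = pitch²·Σt = 1.54²·2368573/25500 = 220.287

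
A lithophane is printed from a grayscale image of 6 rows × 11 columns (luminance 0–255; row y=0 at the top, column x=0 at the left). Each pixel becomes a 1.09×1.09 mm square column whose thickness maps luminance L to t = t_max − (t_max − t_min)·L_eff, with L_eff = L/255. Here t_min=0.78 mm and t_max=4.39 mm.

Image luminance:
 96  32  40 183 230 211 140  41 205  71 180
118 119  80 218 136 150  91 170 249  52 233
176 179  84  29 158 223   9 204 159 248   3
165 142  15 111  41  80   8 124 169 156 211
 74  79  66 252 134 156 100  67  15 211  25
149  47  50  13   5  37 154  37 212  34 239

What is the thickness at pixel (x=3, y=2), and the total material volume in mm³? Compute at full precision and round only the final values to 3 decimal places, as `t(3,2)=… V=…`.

span = t_max - t_min = 4.39 - 0.78 = 3.610
L(3,2) = 29, L_eff = 29/255 = 0.113725
t(3,2) = 4.39 - 3.610·0.113725 = 3.979
Σt over all 6·11 pixels = 181531/1020 ≈ 177.9715686
V = pitch²·Σt = 1.09²·181531/1020 = 211.448

t(3,2)=3.979 V=211.448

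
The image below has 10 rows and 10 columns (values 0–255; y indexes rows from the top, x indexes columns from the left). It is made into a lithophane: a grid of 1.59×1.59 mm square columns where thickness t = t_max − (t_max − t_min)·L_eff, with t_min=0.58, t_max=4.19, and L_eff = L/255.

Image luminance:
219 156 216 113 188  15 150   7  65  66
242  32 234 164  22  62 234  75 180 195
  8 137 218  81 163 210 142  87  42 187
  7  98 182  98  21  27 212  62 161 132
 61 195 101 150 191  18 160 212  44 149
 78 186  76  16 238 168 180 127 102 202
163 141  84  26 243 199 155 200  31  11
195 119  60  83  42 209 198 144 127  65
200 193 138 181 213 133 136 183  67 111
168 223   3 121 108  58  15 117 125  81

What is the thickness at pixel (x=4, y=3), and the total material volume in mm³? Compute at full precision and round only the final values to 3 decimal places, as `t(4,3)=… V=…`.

span = t_max - t_min = 4.19 - 0.58 = 3.610
L(4,3) = 21, L_eff = 21/255 = 0.082353
t(4,3) = 4.19 - 3.610·0.082353 = 3.893
Σt over all 10·10 pixels = 2041329/8500 ≈ 240.1563529
V = pitch²·Σt = 1.59²·2041329/8500 = 607.139

t(4,3)=3.893 V=607.139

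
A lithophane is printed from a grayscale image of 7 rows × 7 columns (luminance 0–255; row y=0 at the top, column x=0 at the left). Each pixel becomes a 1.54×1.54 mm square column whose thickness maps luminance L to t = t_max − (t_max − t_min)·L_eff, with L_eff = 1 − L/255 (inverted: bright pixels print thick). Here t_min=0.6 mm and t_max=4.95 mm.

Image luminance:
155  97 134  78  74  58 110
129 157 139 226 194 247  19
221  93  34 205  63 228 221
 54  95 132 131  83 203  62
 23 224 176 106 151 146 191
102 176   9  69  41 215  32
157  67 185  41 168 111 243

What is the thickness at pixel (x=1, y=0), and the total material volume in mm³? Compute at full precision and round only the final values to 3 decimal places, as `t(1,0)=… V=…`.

t(1,0)=2.255 V=323.591

span = t_max - t_min = 4.95 - 0.6 = 4.350
L(1,0) = 97, L_eff = 1 - 97/255 = 0.619608 (inverted)
t(1,0) = 4.95 - 4.350·0.619608 = 2.255
Σt over all 7·7 pixels = 46391/340 ≈ 136.4441176
V = pitch²·Σt = 1.54²·46391/340 = 323.591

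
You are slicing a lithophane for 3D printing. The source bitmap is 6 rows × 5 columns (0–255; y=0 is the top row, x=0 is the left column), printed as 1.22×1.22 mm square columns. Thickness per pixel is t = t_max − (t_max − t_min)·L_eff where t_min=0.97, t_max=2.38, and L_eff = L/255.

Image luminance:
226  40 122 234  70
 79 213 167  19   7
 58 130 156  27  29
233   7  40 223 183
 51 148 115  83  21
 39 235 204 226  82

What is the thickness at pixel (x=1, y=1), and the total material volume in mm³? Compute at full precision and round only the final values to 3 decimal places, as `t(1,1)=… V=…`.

span = t_max - t_min = 2.38 - 0.97 = 1.410
L(1,1) = 213, L_eff = 213/255 = 0.835294
t(1,1) = 2.38 - 1.410·0.835294 = 1.202
Σt over all 6·5 pixels = 443951/8500 ≈ 52.2295294
V = pitch²·Σt = 1.22²·443951/8500 = 77.738

t(1,1)=1.202 V=77.738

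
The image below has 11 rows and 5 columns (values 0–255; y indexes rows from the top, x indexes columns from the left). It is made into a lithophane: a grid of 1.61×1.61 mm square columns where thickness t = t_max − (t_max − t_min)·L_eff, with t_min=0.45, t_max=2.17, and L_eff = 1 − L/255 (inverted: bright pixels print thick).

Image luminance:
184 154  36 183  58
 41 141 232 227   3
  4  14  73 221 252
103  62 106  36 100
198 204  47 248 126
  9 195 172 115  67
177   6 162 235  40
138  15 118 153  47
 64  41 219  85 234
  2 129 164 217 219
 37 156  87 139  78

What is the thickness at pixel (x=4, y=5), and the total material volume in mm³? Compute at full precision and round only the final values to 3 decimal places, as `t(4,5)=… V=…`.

span = t_max - t_min = 2.17 - 0.45 = 1.720
L(4,5) = 67, L_eff = 1 - 67/255 = 0.737255 (inverted)
t(4,5) = 2.17 - 1.720·0.737255 = 0.902
Σt over all 11·5 pixels = 587227/8500 ≈ 69.0855294
V = pitch²·Σt = 1.61²·587227/8500 = 179.077

t(4,5)=0.902 V=179.077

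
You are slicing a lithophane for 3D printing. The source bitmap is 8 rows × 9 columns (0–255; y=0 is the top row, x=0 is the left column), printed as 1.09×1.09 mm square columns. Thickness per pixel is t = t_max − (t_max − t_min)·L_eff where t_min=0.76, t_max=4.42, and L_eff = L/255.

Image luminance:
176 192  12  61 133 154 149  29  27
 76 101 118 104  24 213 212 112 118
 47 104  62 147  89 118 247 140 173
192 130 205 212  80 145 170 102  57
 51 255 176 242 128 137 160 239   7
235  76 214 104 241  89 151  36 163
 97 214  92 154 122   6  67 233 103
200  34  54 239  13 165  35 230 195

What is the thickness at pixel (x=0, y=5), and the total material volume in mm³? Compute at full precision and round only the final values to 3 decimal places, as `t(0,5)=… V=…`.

t(0,5)=1.047 V=218.010

span = t_max - t_min = 4.42 - 0.76 = 3.660
L(0,5) = 235, L_eff = 235/255 = 0.921569
t(0,5) = 4.42 - 3.660·0.921569 = 1.047
Σt over all 8·9 pixels = 389926/2125 ≈ 183.4945882
V = pitch²·Σt = 1.09²·389926/2125 = 218.010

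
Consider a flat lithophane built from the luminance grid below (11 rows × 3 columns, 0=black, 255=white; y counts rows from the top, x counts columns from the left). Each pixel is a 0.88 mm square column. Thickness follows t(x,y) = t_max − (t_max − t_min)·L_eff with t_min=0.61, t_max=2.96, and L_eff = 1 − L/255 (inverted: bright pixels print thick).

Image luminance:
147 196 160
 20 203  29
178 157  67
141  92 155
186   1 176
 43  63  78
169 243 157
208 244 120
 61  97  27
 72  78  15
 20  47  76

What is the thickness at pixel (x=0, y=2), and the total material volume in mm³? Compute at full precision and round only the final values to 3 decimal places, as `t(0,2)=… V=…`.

span = t_max - t_min = 2.96 - 0.61 = 2.350
L(0,2) = 178, L_eff = 1 - 178/255 = 0.301961 (inverted)
t(0,2) = 2.96 - 2.350·0.301961 = 2.250
Σt over all 11·3 pixels = 18519/340 ≈ 54.4676471
V = pitch²·Σt = 0.88²·18519/340 = 42.180

t(0,2)=2.250 V=42.180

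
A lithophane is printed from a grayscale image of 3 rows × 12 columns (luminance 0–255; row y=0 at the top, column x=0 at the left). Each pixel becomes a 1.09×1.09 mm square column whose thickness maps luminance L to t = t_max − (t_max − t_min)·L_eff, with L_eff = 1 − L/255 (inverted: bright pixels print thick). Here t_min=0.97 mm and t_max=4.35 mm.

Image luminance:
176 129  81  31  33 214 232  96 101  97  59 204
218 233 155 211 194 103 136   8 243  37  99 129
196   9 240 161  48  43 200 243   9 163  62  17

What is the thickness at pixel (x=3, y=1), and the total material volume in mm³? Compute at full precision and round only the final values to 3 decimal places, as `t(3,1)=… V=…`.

span = t_max - t_min = 4.35 - 0.97 = 3.380
L(3,1) = 211, L_eff = 1 - 211/255 = 0.172549 (inverted)
t(3,1) = 4.35 - 3.380·0.172549 = 3.767
Σt over all 3·12 pixels = 122432/1275 ≈ 96.0250980
V = pitch²·Σt = 1.09²·122432/1275 = 114.087

t(3,1)=3.767 V=114.087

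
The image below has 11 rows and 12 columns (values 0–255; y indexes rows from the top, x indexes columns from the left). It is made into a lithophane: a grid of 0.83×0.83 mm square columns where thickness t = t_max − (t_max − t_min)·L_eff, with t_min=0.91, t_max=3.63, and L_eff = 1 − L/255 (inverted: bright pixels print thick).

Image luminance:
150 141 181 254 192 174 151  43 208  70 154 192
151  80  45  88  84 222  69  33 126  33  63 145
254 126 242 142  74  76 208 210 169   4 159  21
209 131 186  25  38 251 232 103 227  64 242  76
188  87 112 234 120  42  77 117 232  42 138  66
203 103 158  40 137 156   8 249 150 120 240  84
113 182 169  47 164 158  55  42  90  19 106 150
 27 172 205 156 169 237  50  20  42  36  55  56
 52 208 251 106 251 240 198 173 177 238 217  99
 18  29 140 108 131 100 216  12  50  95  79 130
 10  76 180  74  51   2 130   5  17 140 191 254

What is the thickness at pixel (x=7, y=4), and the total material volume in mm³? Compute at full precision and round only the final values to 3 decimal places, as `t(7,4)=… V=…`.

span = t_max - t_min = 3.63 - 0.91 = 2.720
L(7,4) = 117, L_eff = 1 - 117/255 = 0.541176 (inverted)
t(7,4) = 3.63 - 2.720·0.541176 = 2.158
Σt over all 11·12 pixels = 111401/375 ≈ 297.0693333
V = pitch²·Σt = 0.83²·111401/375 = 204.651

t(7,4)=2.158 V=204.651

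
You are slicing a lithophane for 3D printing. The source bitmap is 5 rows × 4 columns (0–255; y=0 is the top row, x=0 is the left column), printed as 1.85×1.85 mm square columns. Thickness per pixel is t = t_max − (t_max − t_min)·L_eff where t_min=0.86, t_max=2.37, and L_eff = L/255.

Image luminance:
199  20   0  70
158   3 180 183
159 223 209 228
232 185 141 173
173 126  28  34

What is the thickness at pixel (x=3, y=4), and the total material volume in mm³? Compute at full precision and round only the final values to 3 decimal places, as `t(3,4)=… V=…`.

span = t_max - t_min = 2.37 - 0.86 = 1.510
L(3,4) = 34, L_eff = 34/255 = 0.133333
t(3,4) = 2.37 - 1.510·0.133333 = 2.169
Σt over all 5·4 pixels = 66448/2125 ≈ 31.2696471
V = pitch²·Σt = 1.85²·66448/2125 = 107.020

t(3,4)=2.169 V=107.020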